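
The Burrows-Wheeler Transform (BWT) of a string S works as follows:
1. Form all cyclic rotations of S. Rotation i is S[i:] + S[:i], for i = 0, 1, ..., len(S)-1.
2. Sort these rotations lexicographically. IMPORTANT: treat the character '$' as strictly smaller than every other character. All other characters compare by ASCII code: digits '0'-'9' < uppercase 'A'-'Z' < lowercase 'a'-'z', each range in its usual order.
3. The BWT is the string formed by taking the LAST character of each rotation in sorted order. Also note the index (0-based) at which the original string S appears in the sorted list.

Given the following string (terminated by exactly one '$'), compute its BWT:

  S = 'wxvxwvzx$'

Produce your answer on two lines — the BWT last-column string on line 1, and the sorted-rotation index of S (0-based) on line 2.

All 9 rotations (rotation i = S[i:]+S[:i]):
  rot[0] = wxvxwvzx$
  rot[1] = xvxwvzx$w
  rot[2] = vxwvzx$wx
  rot[3] = xwvzx$wxv
  rot[4] = wvzx$wxvx
  rot[5] = vzx$wxvxw
  rot[6] = zx$wxvxwv
  rot[7] = x$wxvxwvz
  rot[8] = $wxvxwvzx
Sorted (with $ < everything):
  sorted[0] = $wxvxwvzx  (last char: 'x')
  sorted[1] = vxwvzx$wx  (last char: 'x')
  sorted[2] = vzx$wxvxw  (last char: 'w')
  sorted[3] = wvzx$wxvx  (last char: 'x')
  sorted[4] = wxvxwvzx$  (last char: '$')
  sorted[5] = x$wxvxwvz  (last char: 'z')
  sorted[6] = xvxwvzx$w  (last char: 'w')
  sorted[7] = xwvzx$wxv  (last char: 'v')
  sorted[8] = zx$wxvxwv  (last char: 'v')
Last column: xxwx$zwvv
Original string S is at sorted index 4

Answer: xxwx$zwvv
4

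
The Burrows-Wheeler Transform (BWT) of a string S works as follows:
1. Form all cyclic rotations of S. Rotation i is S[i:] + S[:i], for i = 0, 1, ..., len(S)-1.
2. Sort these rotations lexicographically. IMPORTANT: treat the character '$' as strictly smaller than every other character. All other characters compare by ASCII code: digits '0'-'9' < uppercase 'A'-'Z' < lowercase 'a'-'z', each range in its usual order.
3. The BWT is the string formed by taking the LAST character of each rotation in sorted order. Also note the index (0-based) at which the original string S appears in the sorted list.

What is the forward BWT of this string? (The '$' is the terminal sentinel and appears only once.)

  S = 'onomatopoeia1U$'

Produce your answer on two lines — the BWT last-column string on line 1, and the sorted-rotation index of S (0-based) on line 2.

All 15 rotations (rotation i = S[i:]+S[:i]):
  rot[0] = onomatopoeia1U$
  rot[1] = nomatopoeia1U$o
  rot[2] = omatopoeia1U$on
  rot[3] = matopoeia1U$ono
  rot[4] = atopoeia1U$onom
  rot[5] = topoeia1U$onoma
  rot[6] = opoeia1U$onomat
  rot[7] = poeia1U$onomato
  rot[8] = oeia1U$onomatop
  rot[9] = eia1U$onomatopo
  rot[10] = ia1U$onomatopoe
  rot[11] = a1U$onomatopoei
  rot[12] = 1U$onomatopoeia
  rot[13] = U$onomatopoeia1
  rot[14] = $onomatopoeia1U
Sorted (with $ < everything):
  sorted[0] = $onomatopoeia1U  (last char: 'U')
  sorted[1] = 1U$onomatopoeia  (last char: 'a')
  sorted[2] = U$onomatopoeia1  (last char: '1')
  sorted[3] = a1U$onomatopoei  (last char: 'i')
  sorted[4] = atopoeia1U$onom  (last char: 'm')
  sorted[5] = eia1U$onomatopo  (last char: 'o')
  sorted[6] = ia1U$onomatopoe  (last char: 'e')
  sorted[7] = matopoeia1U$ono  (last char: 'o')
  sorted[8] = nomatopoeia1U$o  (last char: 'o')
  sorted[9] = oeia1U$onomatop  (last char: 'p')
  sorted[10] = omatopoeia1U$on  (last char: 'n')
  sorted[11] = onomatopoeia1U$  (last char: '$')
  sorted[12] = opoeia1U$onomat  (last char: 't')
  sorted[13] = poeia1U$onomato  (last char: 'o')
  sorted[14] = topoeia1U$onoma  (last char: 'a')
Last column: Ua1imoeoopn$toa
Original string S is at sorted index 11

Answer: Ua1imoeoopn$toa
11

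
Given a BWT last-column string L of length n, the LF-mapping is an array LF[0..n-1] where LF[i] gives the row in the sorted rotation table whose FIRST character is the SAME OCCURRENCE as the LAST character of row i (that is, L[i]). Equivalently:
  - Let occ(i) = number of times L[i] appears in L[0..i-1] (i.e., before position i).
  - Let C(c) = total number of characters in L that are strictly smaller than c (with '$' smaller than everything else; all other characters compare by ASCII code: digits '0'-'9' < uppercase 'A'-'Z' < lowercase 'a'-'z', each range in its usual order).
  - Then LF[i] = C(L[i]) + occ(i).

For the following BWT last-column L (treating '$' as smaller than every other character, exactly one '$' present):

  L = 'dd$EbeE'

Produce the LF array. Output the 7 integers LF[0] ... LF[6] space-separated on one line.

Answer: 4 5 0 1 3 6 2

Derivation:
Char counts: '$':1, 'E':2, 'b':1, 'd':2, 'e':1
C (first-col start): C('$')=0, C('E')=1, C('b')=3, C('d')=4, C('e')=6
L[0]='d': occ=0, LF[0]=C('d')+0=4+0=4
L[1]='d': occ=1, LF[1]=C('d')+1=4+1=5
L[2]='$': occ=0, LF[2]=C('$')+0=0+0=0
L[3]='E': occ=0, LF[3]=C('E')+0=1+0=1
L[4]='b': occ=0, LF[4]=C('b')+0=3+0=3
L[5]='e': occ=0, LF[5]=C('e')+0=6+0=6
L[6]='E': occ=1, LF[6]=C('E')+1=1+1=2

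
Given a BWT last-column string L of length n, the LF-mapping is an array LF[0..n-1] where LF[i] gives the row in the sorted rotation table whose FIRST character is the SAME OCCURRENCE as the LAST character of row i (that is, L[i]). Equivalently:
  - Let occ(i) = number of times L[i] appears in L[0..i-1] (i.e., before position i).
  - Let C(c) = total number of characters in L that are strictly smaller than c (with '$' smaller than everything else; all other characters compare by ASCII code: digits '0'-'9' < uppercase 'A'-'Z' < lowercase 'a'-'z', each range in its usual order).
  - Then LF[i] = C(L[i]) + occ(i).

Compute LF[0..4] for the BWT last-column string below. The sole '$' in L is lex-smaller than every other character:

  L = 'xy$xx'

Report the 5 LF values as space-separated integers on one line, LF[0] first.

Char counts: '$':1, 'x':3, 'y':1
C (first-col start): C('$')=0, C('x')=1, C('y')=4
L[0]='x': occ=0, LF[0]=C('x')+0=1+0=1
L[1]='y': occ=0, LF[1]=C('y')+0=4+0=4
L[2]='$': occ=0, LF[2]=C('$')+0=0+0=0
L[3]='x': occ=1, LF[3]=C('x')+1=1+1=2
L[4]='x': occ=2, LF[4]=C('x')+2=1+2=3

Answer: 1 4 0 2 3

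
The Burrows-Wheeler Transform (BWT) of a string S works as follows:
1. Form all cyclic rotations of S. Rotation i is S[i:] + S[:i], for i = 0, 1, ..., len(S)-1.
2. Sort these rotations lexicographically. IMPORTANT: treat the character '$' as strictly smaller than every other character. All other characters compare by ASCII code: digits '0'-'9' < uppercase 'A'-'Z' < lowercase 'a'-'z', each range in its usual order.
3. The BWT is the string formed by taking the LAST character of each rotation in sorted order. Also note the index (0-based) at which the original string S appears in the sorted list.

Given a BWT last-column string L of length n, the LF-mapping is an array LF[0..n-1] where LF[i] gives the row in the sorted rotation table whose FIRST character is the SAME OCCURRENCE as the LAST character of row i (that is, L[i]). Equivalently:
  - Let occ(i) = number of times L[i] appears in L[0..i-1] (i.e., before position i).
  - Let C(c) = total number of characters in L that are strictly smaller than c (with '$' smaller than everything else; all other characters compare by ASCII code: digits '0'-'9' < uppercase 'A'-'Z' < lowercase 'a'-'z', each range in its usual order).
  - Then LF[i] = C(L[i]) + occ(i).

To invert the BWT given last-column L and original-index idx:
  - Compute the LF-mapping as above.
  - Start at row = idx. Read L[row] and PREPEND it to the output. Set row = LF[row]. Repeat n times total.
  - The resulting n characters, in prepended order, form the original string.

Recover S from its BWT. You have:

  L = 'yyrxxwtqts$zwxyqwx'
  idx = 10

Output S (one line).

LF mapping: 14 15 3 10 11 7 5 1 6 4 0 17 8 12 16 2 9 13
Walk LF starting at row 10, prepending L[row]:
  step 1: row=10, L[10]='$', prepend. Next row=LF[10]=0
  step 2: row=0, L[0]='y', prepend. Next row=LF[0]=14
  step 3: row=14, L[14]='y', prepend. Next row=LF[14]=16
  step 4: row=16, L[16]='w', prepend. Next row=LF[16]=9
  step 5: row=9, L[9]='s', prepend. Next row=LF[9]=4
  step 6: row=4, L[4]='x', prepend. Next row=LF[4]=11
  step 7: row=11, L[11]='z', prepend. Next row=LF[11]=17
  step 8: row=17, L[17]='x', prepend. Next row=LF[17]=13
  step 9: row=13, L[13]='x', prepend. Next row=LF[13]=12
  step 10: row=12, L[12]='w', prepend. Next row=LF[12]=8
  step 11: row=8, L[8]='t', prepend. Next row=LF[8]=6
  step 12: row=6, L[6]='t', prepend. Next row=LF[6]=5
  step 13: row=5, L[5]='w', prepend. Next row=LF[5]=7
  step 14: row=7, L[7]='q', prepend. Next row=LF[7]=1
  step 15: row=1, L[1]='y', prepend. Next row=LF[1]=15
  step 16: row=15, L[15]='q', prepend. Next row=LF[15]=2
  step 17: row=2, L[2]='r', prepend. Next row=LF[2]=3
  step 18: row=3, L[3]='x', prepend. Next row=LF[3]=10
Reversed output: xrqyqwttwxxzxswyy$

Answer: xrqyqwttwxxzxswyy$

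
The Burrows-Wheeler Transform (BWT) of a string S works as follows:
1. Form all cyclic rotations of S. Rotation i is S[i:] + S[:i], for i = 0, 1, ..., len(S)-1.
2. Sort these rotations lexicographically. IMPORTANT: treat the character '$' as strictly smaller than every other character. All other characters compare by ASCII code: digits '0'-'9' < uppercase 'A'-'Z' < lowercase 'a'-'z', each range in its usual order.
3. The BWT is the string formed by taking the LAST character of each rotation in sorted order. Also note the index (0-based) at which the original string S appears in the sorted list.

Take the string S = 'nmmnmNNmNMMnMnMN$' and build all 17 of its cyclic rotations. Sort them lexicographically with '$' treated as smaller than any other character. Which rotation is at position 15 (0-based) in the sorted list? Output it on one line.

All 17 rotations (rotation i = S[i:]+S[:i]):
  rot[0] = nmmnmNNmNMMnMnMN$
  rot[1] = mmnmNNmNMMnMnMN$n
  rot[2] = mnmNNmNMMnMnMN$nm
  rot[3] = nmNNmNMMnMnMN$nmm
  rot[4] = mNNmNMMnMnMN$nmmn
  rot[5] = NNmNMMnMnMN$nmmnm
  rot[6] = NmNMMnMnMN$nmmnmN
  rot[7] = mNMMnMnMN$nmmnmNN
  rot[8] = NMMnMnMN$nmmnmNNm
  rot[9] = MMnMnMN$nmmnmNNmN
  rot[10] = MnMnMN$nmmnmNNmNM
  rot[11] = nMnMN$nmmnmNNmNMM
  rot[12] = MnMN$nmmnmNNmNMMn
  rot[13] = nMN$nmmnmNNmNMMnM
  rot[14] = MN$nmmnmNNmNMMnMn
  rot[15] = N$nmmnmNNmNMMnMnM
  rot[16] = $nmmnmNNmNMMnMnMN
Sorted (with $ < everything):
  sorted[0] = $nmmnmNNmNMMnMnMN
  sorted[1] = MMnMnMN$nmmnmNNmN
  sorted[2] = MN$nmmnmNNmNMMnMn
  sorted[3] = MnMN$nmmnmNNmNMMn
  sorted[4] = MnMnMN$nmmnmNNmNM
  sorted[5] = N$nmmnmNNmNMMnMnM
  sorted[6] = NMMnMnMN$nmmnmNNm
  sorted[7] = NNmNMMnMnMN$nmmnm
  sorted[8] = NmNMMnMnMN$nmmnmN
  sorted[9] = mNMMnMnMN$nmmnmNN
  sorted[10] = mNNmNMMnMnMN$nmmn
  sorted[11] = mmnmNNmNMMnMnMN$n
  sorted[12] = mnmNNmNMMnMnMN$nm
  sorted[13] = nMN$nmmnmNNmNMMnM
  sorted[14] = nMnMN$nmmnmNNmNMM
  sorted[15] = nmNNmNMMnMnMN$nmm
  sorted[16] = nmmnmNNmNMMnMnMN$
sorted[15] = nmNNmNMMnMnMN$nmm

Answer: nmNNmNMMnMnMN$nmm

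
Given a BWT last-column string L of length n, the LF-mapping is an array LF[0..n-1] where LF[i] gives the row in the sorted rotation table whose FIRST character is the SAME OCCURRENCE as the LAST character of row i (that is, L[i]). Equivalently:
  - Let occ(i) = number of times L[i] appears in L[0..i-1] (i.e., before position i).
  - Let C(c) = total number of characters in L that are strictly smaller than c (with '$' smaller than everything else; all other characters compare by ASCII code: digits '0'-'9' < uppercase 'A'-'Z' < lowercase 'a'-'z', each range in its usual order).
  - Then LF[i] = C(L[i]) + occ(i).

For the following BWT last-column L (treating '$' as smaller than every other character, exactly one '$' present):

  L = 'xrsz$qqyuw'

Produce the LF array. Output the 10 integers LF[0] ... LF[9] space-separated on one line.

Char counts: '$':1, 'q':2, 'r':1, 's':1, 'u':1, 'w':1, 'x':1, 'y':1, 'z':1
C (first-col start): C('$')=0, C('q')=1, C('r')=3, C('s')=4, C('u')=5, C('w')=6, C('x')=7, C('y')=8, C('z')=9
L[0]='x': occ=0, LF[0]=C('x')+0=7+0=7
L[1]='r': occ=0, LF[1]=C('r')+0=3+0=3
L[2]='s': occ=0, LF[2]=C('s')+0=4+0=4
L[3]='z': occ=0, LF[3]=C('z')+0=9+0=9
L[4]='$': occ=0, LF[4]=C('$')+0=0+0=0
L[5]='q': occ=0, LF[5]=C('q')+0=1+0=1
L[6]='q': occ=1, LF[6]=C('q')+1=1+1=2
L[7]='y': occ=0, LF[7]=C('y')+0=8+0=8
L[8]='u': occ=0, LF[8]=C('u')+0=5+0=5
L[9]='w': occ=0, LF[9]=C('w')+0=6+0=6

Answer: 7 3 4 9 0 1 2 8 5 6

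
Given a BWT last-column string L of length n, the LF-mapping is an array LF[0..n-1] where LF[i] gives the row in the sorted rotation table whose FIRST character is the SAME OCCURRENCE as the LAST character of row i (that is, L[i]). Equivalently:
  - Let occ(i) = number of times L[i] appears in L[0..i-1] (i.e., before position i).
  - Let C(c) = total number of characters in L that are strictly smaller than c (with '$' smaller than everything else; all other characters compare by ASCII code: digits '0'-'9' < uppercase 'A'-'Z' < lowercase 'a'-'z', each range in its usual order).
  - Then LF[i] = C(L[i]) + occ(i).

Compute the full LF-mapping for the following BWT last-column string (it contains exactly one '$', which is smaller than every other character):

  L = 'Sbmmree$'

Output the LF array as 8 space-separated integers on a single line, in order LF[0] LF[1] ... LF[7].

Answer: 1 2 5 6 7 3 4 0

Derivation:
Char counts: '$':1, 'S':1, 'b':1, 'e':2, 'm':2, 'r':1
C (first-col start): C('$')=0, C('S')=1, C('b')=2, C('e')=3, C('m')=5, C('r')=7
L[0]='S': occ=0, LF[0]=C('S')+0=1+0=1
L[1]='b': occ=0, LF[1]=C('b')+0=2+0=2
L[2]='m': occ=0, LF[2]=C('m')+0=5+0=5
L[3]='m': occ=1, LF[3]=C('m')+1=5+1=6
L[4]='r': occ=0, LF[4]=C('r')+0=7+0=7
L[5]='e': occ=0, LF[5]=C('e')+0=3+0=3
L[6]='e': occ=1, LF[6]=C('e')+1=3+1=4
L[7]='$': occ=0, LF[7]=C('$')+0=0+0=0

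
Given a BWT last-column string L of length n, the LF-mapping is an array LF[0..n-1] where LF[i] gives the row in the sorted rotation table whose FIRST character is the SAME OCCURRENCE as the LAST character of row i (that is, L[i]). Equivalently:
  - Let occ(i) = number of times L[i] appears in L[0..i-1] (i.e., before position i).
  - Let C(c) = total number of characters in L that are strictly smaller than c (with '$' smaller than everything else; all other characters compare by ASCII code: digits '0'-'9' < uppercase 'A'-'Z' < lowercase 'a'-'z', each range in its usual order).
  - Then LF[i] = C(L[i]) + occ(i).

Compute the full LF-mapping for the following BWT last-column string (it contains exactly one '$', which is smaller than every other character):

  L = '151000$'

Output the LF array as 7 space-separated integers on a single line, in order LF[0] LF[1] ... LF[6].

Char counts: '$':1, '0':3, '1':2, '5':1
C (first-col start): C('$')=0, C('0')=1, C('1')=4, C('5')=6
L[0]='1': occ=0, LF[0]=C('1')+0=4+0=4
L[1]='5': occ=0, LF[1]=C('5')+0=6+0=6
L[2]='1': occ=1, LF[2]=C('1')+1=4+1=5
L[3]='0': occ=0, LF[3]=C('0')+0=1+0=1
L[4]='0': occ=1, LF[4]=C('0')+1=1+1=2
L[5]='0': occ=2, LF[5]=C('0')+2=1+2=3
L[6]='$': occ=0, LF[6]=C('$')+0=0+0=0

Answer: 4 6 5 1 2 3 0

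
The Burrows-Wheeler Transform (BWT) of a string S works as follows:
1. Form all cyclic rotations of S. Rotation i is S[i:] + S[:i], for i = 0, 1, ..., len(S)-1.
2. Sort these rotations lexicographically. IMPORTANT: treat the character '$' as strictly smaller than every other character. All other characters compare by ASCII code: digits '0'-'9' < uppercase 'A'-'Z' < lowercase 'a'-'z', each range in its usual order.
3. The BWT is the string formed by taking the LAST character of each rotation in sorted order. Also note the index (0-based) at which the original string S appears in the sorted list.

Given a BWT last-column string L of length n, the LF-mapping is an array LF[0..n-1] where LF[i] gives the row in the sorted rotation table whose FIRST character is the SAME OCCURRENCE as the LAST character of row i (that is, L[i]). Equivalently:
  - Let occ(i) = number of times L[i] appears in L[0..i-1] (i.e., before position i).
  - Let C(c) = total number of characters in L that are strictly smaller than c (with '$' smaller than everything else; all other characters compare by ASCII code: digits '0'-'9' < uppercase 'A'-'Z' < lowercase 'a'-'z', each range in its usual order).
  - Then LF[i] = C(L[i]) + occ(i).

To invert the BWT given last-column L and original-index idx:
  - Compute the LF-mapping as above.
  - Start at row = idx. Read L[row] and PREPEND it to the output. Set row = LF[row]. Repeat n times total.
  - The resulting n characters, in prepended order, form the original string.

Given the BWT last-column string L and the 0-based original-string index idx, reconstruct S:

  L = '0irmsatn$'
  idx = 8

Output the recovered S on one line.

LF mapping: 1 3 6 4 7 2 8 5 0
Walk LF starting at row 8, prepending L[row]:
  step 1: row=8, L[8]='$', prepend. Next row=LF[8]=0
  step 2: row=0, L[0]='0', prepend. Next row=LF[0]=1
  step 3: row=1, L[1]='i', prepend. Next row=LF[1]=3
  step 4: row=3, L[3]='m', prepend. Next row=LF[3]=4
  step 5: row=4, L[4]='s', prepend. Next row=LF[4]=7
  step 6: row=7, L[7]='n', prepend. Next row=LF[7]=5
  step 7: row=5, L[5]='a', prepend. Next row=LF[5]=2
  step 8: row=2, L[2]='r', prepend. Next row=LF[2]=6
  step 9: row=6, L[6]='t', prepend. Next row=LF[6]=8
Reversed output: transmi0$

Answer: transmi0$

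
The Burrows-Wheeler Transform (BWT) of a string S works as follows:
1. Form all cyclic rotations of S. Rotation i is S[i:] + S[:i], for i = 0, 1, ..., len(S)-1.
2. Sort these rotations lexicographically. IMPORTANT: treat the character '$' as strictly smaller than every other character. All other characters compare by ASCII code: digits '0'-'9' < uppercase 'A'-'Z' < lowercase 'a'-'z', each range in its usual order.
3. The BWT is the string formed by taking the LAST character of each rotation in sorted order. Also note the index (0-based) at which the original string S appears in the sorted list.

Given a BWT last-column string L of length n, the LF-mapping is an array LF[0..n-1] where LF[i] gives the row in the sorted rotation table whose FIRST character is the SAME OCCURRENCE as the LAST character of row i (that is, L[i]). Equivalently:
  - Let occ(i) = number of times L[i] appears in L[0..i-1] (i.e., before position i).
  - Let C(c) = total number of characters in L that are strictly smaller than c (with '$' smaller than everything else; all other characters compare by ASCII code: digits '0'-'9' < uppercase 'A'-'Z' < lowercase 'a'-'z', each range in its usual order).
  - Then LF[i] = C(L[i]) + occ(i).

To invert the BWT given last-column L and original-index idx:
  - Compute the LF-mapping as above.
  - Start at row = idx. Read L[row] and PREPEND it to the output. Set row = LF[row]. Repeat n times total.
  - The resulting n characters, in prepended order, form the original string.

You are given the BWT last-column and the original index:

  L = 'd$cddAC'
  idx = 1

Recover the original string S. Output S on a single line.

LF mapping: 4 0 3 5 6 1 2
Walk LF starting at row 1, prepending L[row]:
  step 1: row=1, L[1]='$', prepend. Next row=LF[1]=0
  step 2: row=0, L[0]='d', prepend. Next row=LF[0]=4
  step 3: row=4, L[4]='d', prepend. Next row=LF[4]=6
  step 4: row=6, L[6]='C', prepend. Next row=LF[6]=2
  step 5: row=2, L[2]='c', prepend. Next row=LF[2]=3
  step 6: row=3, L[3]='d', prepend. Next row=LF[3]=5
  step 7: row=5, L[5]='A', prepend. Next row=LF[5]=1
Reversed output: AdcCdd$

Answer: AdcCdd$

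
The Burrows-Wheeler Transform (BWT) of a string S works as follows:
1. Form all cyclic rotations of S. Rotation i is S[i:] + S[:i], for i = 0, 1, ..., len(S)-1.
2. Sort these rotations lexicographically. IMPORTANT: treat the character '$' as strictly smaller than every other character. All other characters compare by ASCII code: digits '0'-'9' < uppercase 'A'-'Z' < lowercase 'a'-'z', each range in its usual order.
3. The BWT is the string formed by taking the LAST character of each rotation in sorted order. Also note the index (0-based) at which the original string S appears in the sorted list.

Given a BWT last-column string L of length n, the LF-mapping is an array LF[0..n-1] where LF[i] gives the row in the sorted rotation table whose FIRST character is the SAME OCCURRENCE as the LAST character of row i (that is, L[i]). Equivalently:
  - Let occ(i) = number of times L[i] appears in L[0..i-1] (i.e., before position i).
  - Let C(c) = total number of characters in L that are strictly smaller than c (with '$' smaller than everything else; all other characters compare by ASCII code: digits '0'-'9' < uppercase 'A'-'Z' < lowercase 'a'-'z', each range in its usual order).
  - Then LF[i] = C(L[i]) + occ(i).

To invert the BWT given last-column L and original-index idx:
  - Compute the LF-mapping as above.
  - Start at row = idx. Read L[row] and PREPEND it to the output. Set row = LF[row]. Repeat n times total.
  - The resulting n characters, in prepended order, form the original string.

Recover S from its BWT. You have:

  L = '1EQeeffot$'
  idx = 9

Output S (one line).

LF mapping: 1 2 3 4 5 6 7 8 9 0
Walk LF starting at row 9, prepending L[row]:
  step 1: row=9, L[9]='$', prepend. Next row=LF[9]=0
  step 2: row=0, L[0]='1', prepend. Next row=LF[0]=1
  step 3: row=1, L[1]='E', prepend. Next row=LF[1]=2
  step 4: row=2, L[2]='Q', prepend. Next row=LF[2]=3
  step 5: row=3, L[3]='e', prepend. Next row=LF[3]=4
  step 6: row=4, L[4]='e', prepend. Next row=LF[4]=5
  step 7: row=5, L[5]='f', prepend. Next row=LF[5]=6
  step 8: row=6, L[6]='f', prepend. Next row=LF[6]=7
  step 9: row=7, L[7]='o', prepend. Next row=LF[7]=8
  step 10: row=8, L[8]='t', prepend. Next row=LF[8]=9
Reversed output: toffeeQE1$

Answer: toffeeQE1$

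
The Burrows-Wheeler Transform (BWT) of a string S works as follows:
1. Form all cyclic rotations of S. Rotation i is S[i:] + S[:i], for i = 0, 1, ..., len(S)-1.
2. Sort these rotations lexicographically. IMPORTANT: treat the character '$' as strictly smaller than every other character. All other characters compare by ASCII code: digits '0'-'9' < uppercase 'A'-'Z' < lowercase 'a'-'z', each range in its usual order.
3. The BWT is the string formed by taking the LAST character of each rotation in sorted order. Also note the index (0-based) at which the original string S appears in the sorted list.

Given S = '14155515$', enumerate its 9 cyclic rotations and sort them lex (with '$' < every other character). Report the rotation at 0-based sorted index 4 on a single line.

All 9 rotations (rotation i = S[i:]+S[:i]):
  rot[0] = 14155515$
  rot[1] = 4155515$1
  rot[2] = 155515$14
  rot[3] = 55515$141
  rot[4] = 5515$1415
  rot[5] = 515$14155
  rot[6] = 15$141555
  rot[7] = 5$1415551
  rot[8] = $14155515
Sorted (with $ < everything):
  sorted[0] = $14155515
  sorted[1] = 14155515$
  sorted[2] = 15$141555
  sorted[3] = 155515$14
  sorted[4] = 4155515$1
  sorted[5] = 5$1415551
  sorted[6] = 515$14155
  sorted[7] = 5515$1415
  sorted[8] = 55515$141
sorted[4] = 4155515$1

Answer: 4155515$1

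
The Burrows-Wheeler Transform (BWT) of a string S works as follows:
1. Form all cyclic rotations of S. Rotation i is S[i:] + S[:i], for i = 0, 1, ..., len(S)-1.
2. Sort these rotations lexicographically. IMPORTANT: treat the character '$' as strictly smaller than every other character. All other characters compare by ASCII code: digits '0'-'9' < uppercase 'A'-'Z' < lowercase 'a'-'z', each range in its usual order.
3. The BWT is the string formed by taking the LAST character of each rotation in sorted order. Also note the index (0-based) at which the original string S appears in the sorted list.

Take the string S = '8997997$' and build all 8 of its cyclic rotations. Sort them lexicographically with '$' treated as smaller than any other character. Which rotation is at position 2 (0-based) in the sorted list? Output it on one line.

All 8 rotations (rotation i = S[i:]+S[:i]):
  rot[0] = 8997997$
  rot[1] = 997997$8
  rot[2] = 97997$89
  rot[3] = 7997$899
  rot[4] = 997$8997
  rot[5] = 97$89979
  rot[6] = 7$899799
  rot[7] = $8997997
Sorted (with $ < everything):
  sorted[0] = $8997997
  sorted[1] = 7$899799
  sorted[2] = 7997$899
  sorted[3] = 8997997$
  sorted[4] = 97$89979
  sorted[5] = 97997$89
  sorted[6] = 997$8997
  sorted[7] = 997997$8
sorted[2] = 7997$899

Answer: 7997$899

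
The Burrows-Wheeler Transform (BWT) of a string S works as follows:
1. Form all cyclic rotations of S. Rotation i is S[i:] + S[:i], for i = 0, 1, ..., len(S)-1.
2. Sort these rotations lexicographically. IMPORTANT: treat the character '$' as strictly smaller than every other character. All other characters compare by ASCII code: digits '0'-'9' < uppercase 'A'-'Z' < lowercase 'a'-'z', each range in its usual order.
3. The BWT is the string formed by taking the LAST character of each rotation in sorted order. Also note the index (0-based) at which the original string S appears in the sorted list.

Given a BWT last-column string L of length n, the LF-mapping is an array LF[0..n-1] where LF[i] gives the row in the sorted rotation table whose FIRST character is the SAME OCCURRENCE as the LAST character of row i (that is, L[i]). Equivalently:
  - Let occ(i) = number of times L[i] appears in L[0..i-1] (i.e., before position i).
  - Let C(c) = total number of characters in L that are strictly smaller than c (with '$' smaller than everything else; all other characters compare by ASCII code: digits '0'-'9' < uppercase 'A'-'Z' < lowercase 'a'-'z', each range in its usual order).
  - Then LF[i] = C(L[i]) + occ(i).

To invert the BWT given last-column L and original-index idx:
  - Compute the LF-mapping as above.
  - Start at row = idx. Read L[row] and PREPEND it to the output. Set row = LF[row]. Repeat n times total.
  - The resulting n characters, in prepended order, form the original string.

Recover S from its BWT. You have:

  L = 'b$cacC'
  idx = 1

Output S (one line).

Answer: Cccab$

Derivation:
LF mapping: 3 0 4 2 5 1
Walk LF starting at row 1, prepending L[row]:
  step 1: row=1, L[1]='$', prepend. Next row=LF[1]=0
  step 2: row=0, L[0]='b', prepend. Next row=LF[0]=3
  step 3: row=3, L[3]='a', prepend. Next row=LF[3]=2
  step 4: row=2, L[2]='c', prepend. Next row=LF[2]=4
  step 5: row=4, L[4]='c', prepend. Next row=LF[4]=5
  step 6: row=5, L[5]='C', prepend. Next row=LF[5]=1
Reversed output: Cccab$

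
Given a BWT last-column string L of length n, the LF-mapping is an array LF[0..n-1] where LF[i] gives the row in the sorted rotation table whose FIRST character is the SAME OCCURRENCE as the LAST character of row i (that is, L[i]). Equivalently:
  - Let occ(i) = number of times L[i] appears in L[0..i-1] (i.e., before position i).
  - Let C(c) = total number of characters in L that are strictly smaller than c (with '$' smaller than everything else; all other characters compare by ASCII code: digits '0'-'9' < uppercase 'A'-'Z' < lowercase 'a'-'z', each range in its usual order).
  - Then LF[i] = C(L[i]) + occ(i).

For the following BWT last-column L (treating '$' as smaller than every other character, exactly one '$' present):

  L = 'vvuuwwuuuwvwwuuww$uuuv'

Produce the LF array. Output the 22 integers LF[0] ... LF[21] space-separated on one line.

Char counts: '$':1, 'u':10, 'v':4, 'w':7
C (first-col start): C('$')=0, C('u')=1, C('v')=11, C('w')=15
L[0]='v': occ=0, LF[0]=C('v')+0=11+0=11
L[1]='v': occ=1, LF[1]=C('v')+1=11+1=12
L[2]='u': occ=0, LF[2]=C('u')+0=1+0=1
L[3]='u': occ=1, LF[3]=C('u')+1=1+1=2
L[4]='w': occ=0, LF[4]=C('w')+0=15+0=15
L[5]='w': occ=1, LF[5]=C('w')+1=15+1=16
L[6]='u': occ=2, LF[6]=C('u')+2=1+2=3
L[7]='u': occ=3, LF[7]=C('u')+3=1+3=4
L[8]='u': occ=4, LF[8]=C('u')+4=1+4=5
L[9]='w': occ=2, LF[9]=C('w')+2=15+2=17
L[10]='v': occ=2, LF[10]=C('v')+2=11+2=13
L[11]='w': occ=3, LF[11]=C('w')+3=15+3=18
L[12]='w': occ=4, LF[12]=C('w')+4=15+4=19
L[13]='u': occ=5, LF[13]=C('u')+5=1+5=6
L[14]='u': occ=6, LF[14]=C('u')+6=1+6=7
L[15]='w': occ=5, LF[15]=C('w')+5=15+5=20
L[16]='w': occ=6, LF[16]=C('w')+6=15+6=21
L[17]='$': occ=0, LF[17]=C('$')+0=0+0=0
L[18]='u': occ=7, LF[18]=C('u')+7=1+7=8
L[19]='u': occ=8, LF[19]=C('u')+8=1+8=9
L[20]='u': occ=9, LF[20]=C('u')+9=1+9=10
L[21]='v': occ=3, LF[21]=C('v')+3=11+3=14

Answer: 11 12 1 2 15 16 3 4 5 17 13 18 19 6 7 20 21 0 8 9 10 14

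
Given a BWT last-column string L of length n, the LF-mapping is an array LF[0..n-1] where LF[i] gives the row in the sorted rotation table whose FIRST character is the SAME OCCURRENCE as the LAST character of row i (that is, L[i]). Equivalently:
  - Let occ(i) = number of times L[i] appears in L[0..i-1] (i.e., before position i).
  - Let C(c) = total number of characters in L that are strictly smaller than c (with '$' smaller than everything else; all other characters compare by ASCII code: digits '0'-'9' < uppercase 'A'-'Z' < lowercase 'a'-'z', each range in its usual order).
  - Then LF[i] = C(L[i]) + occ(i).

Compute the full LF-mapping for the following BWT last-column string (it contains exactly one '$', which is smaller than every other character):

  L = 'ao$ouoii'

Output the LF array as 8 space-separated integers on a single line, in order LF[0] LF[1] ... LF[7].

Answer: 1 4 0 5 7 6 2 3

Derivation:
Char counts: '$':1, 'a':1, 'i':2, 'o':3, 'u':1
C (first-col start): C('$')=0, C('a')=1, C('i')=2, C('o')=4, C('u')=7
L[0]='a': occ=0, LF[0]=C('a')+0=1+0=1
L[1]='o': occ=0, LF[1]=C('o')+0=4+0=4
L[2]='$': occ=0, LF[2]=C('$')+0=0+0=0
L[3]='o': occ=1, LF[3]=C('o')+1=4+1=5
L[4]='u': occ=0, LF[4]=C('u')+0=7+0=7
L[5]='o': occ=2, LF[5]=C('o')+2=4+2=6
L[6]='i': occ=0, LF[6]=C('i')+0=2+0=2
L[7]='i': occ=1, LF[7]=C('i')+1=2+1=3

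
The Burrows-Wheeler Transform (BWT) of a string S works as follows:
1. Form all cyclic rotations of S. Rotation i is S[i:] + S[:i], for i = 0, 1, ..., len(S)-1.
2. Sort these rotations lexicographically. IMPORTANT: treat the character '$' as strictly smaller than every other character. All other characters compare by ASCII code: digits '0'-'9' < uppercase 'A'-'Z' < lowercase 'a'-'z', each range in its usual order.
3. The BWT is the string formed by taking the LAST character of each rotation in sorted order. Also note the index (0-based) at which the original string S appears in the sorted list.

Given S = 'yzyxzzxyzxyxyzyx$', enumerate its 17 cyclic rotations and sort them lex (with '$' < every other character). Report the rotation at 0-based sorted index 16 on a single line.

Answer: zzxyzxyxyzyx$yzyx

Derivation:
All 17 rotations (rotation i = S[i:]+S[:i]):
  rot[0] = yzyxzzxyzxyxyzyx$
  rot[1] = zyxzzxyzxyxyzyx$y
  rot[2] = yxzzxyzxyxyzyx$yz
  rot[3] = xzzxyzxyxyzyx$yzy
  rot[4] = zzxyzxyxyzyx$yzyx
  rot[5] = zxyzxyxyzyx$yzyxz
  rot[6] = xyzxyxyzyx$yzyxzz
  rot[7] = yzxyxyzyx$yzyxzzx
  rot[8] = zxyxyzyx$yzyxzzxy
  rot[9] = xyxyzyx$yzyxzzxyz
  rot[10] = yxyzyx$yzyxzzxyzx
  rot[11] = xyzyx$yzyxzzxyzxy
  rot[12] = yzyx$yzyxzzxyzxyx
  rot[13] = zyx$yzyxzzxyzxyxy
  rot[14] = yx$yzyxzzxyzxyxyz
  rot[15] = x$yzyxzzxyzxyxyzy
  rot[16] = $yzyxzzxyzxyxyzyx
Sorted (with $ < everything):
  sorted[0] = $yzyxzzxyzxyxyzyx
  sorted[1] = x$yzyxzzxyzxyxyzy
  sorted[2] = xyxyzyx$yzyxzzxyz
  sorted[3] = xyzxyxyzyx$yzyxzz
  sorted[4] = xyzyx$yzyxzzxyzxy
  sorted[5] = xzzxyzxyxyzyx$yzy
  sorted[6] = yx$yzyxzzxyzxyxyz
  sorted[7] = yxyzyx$yzyxzzxyzx
  sorted[8] = yxzzxyzxyxyzyx$yz
  sorted[9] = yzxyxyzyx$yzyxzzx
  sorted[10] = yzyx$yzyxzzxyzxyx
  sorted[11] = yzyxzzxyzxyxyzyx$
  sorted[12] = zxyxyzyx$yzyxzzxy
  sorted[13] = zxyzxyxyzyx$yzyxz
  sorted[14] = zyx$yzyxzzxyzxyxy
  sorted[15] = zyxzzxyzxyxyzyx$y
  sorted[16] = zzxyzxyxyzyx$yzyx
sorted[16] = zzxyzxyxyzyx$yzyx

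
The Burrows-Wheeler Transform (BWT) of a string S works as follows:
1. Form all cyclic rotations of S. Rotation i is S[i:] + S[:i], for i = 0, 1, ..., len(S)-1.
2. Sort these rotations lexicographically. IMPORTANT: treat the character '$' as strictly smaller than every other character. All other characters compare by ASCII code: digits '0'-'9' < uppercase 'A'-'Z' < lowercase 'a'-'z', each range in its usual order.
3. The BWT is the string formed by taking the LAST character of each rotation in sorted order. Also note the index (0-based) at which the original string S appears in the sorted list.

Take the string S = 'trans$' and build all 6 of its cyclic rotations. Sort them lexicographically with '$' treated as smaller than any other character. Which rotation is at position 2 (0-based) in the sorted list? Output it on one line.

All 6 rotations (rotation i = S[i:]+S[:i]):
  rot[0] = trans$
  rot[1] = rans$t
  rot[2] = ans$tr
  rot[3] = ns$tra
  rot[4] = s$tran
  rot[5] = $trans
Sorted (with $ < everything):
  sorted[0] = $trans
  sorted[1] = ans$tr
  sorted[2] = ns$tra
  sorted[3] = rans$t
  sorted[4] = s$tran
  sorted[5] = trans$
sorted[2] = ns$tra

Answer: ns$tra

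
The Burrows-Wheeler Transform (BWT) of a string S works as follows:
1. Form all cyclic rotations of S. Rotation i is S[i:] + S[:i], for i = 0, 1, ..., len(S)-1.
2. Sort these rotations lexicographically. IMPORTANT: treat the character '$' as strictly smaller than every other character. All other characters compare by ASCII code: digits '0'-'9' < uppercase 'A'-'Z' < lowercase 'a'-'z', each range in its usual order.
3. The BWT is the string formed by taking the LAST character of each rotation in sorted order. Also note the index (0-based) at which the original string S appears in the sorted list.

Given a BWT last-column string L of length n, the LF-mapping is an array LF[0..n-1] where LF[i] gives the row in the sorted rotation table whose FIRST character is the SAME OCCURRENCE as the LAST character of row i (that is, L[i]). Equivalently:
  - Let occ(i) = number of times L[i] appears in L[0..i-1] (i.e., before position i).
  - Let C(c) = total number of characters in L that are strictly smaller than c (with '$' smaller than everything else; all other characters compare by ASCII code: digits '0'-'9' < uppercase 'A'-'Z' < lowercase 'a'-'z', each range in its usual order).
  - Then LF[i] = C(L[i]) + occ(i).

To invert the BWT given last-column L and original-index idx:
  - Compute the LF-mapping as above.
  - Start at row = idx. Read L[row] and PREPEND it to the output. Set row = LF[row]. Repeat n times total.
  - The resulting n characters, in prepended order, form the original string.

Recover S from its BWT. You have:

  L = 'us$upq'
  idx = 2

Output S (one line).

LF mapping: 4 3 0 5 1 2
Walk LF starting at row 2, prepending L[row]:
  step 1: row=2, L[2]='$', prepend. Next row=LF[2]=0
  step 2: row=0, L[0]='u', prepend. Next row=LF[0]=4
  step 3: row=4, L[4]='p', prepend. Next row=LF[4]=1
  step 4: row=1, L[1]='s', prepend. Next row=LF[1]=3
  step 5: row=3, L[3]='u', prepend. Next row=LF[3]=5
  step 6: row=5, L[5]='q', prepend. Next row=LF[5]=2
Reversed output: quspu$

Answer: quspu$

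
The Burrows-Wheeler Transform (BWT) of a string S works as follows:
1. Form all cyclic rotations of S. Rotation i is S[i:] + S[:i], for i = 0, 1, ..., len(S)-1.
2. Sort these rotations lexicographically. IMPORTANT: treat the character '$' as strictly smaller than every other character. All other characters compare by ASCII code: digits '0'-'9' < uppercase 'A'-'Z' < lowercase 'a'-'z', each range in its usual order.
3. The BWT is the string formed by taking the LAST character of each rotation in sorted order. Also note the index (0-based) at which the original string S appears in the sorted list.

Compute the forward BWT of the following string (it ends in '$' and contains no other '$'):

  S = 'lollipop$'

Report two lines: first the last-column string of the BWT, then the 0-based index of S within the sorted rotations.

All 9 rotations (rotation i = S[i:]+S[:i]):
  rot[0] = lollipop$
  rot[1] = ollipop$l
  rot[2] = llipop$lo
  rot[3] = lipop$lol
  rot[4] = ipop$loll
  rot[5] = pop$lolli
  rot[6] = op$lollip
  rot[7] = p$lollipo
  rot[8] = $lollipop
Sorted (with $ < everything):
  sorted[0] = $lollipop  (last char: 'p')
  sorted[1] = ipop$loll  (last char: 'l')
  sorted[2] = lipop$lol  (last char: 'l')
  sorted[3] = llipop$lo  (last char: 'o')
  sorted[4] = lollipop$  (last char: '$')
  sorted[5] = ollipop$l  (last char: 'l')
  sorted[6] = op$lollip  (last char: 'p')
  sorted[7] = p$lollipo  (last char: 'o')
  sorted[8] = pop$lolli  (last char: 'i')
Last column: pllo$lpoi
Original string S is at sorted index 4

Answer: pllo$lpoi
4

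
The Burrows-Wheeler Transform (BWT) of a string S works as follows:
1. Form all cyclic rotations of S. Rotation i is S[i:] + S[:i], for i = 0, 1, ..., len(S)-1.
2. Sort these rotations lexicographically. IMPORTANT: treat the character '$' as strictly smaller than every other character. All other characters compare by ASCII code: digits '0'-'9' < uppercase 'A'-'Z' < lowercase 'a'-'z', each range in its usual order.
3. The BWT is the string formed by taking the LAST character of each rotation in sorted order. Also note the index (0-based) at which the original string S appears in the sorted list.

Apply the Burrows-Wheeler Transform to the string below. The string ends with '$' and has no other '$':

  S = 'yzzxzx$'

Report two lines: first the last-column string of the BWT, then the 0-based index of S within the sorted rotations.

Answer: xzz$xzy
3

Derivation:
All 7 rotations (rotation i = S[i:]+S[:i]):
  rot[0] = yzzxzx$
  rot[1] = zzxzx$y
  rot[2] = zxzx$yz
  rot[3] = xzx$yzz
  rot[4] = zx$yzzx
  rot[5] = x$yzzxz
  rot[6] = $yzzxzx
Sorted (with $ < everything):
  sorted[0] = $yzzxzx  (last char: 'x')
  sorted[1] = x$yzzxz  (last char: 'z')
  sorted[2] = xzx$yzz  (last char: 'z')
  sorted[3] = yzzxzx$  (last char: '$')
  sorted[4] = zx$yzzx  (last char: 'x')
  sorted[5] = zxzx$yz  (last char: 'z')
  sorted[6] = zzxzx$y  (last char: 'y')
Last column: xzz$xzy
Original string S is at sorted index 3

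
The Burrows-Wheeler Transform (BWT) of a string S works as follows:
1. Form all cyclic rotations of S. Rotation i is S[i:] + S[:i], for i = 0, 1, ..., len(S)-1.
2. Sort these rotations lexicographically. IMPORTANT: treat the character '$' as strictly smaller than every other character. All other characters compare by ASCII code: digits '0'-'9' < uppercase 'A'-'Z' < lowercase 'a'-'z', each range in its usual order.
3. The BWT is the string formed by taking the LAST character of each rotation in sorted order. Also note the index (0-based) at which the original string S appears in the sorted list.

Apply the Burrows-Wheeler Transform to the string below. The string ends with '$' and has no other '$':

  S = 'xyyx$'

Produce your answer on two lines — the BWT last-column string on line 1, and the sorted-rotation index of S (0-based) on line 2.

Answer: xy$yx
2

Derivation:
All 5 rotations (rotation i = S[i:]+S[:i]):
  rot[0] = xyyx$
  rot[1] = yyx$x
  rot[2] = yx$xy
  rot[3] = x$xyy
  rot[4] = $xyyx
Sorted (with $ < everything):
  sorted[0] = $xyyx  (last char: 'x')
  sorted[1] = x$xyy  (last char: 'y')
  sorted[2] = xyyx$  (last char: '$')
  sorted[3] = yx$xy  (last char: 'y')
  sorted[4] = yyx$x  (last char: 'x')
Last column: xy$yx
Original string S is at sorted index 2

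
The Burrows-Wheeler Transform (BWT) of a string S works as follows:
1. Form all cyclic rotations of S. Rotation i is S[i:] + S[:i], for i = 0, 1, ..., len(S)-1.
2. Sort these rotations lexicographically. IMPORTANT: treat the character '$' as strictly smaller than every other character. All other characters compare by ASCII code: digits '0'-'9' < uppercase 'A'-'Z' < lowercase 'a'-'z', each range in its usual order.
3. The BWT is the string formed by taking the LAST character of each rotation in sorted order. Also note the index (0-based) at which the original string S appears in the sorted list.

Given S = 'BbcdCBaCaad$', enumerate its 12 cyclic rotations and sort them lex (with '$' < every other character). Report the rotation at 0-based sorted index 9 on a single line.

All 12 rotations (rotation i = S[i:]+S[:i]):
  rot[0] = BbcdCBaCaad$
  rot[1] = bcdCBaCaad$B
  rot[2] = cdCBaCaad$Bb
  rot[3] = dCBaCaad$Bbc
  rot[4] = CBaCaad$Bbcd
  rot[5] = BaCaad$BbcdC
  rot[6] = aCaad$BbcdCB
  rot[7] = Caad$BbcdCBa
  rot[8] = aad$BbcdCBaC
  rot[9] = ad$BbcdCBaCa
  rot[10] = d$BbcdCBaCaa
  rot[11] = $BbcdCBaCaad
Sorted (with $ < everything):
  sorted[0] = $BbcdCBaCaad
  sorted[1] = BaCaad$BbcdC
  sorted[2] = BbcdCBaCaad$
  sorted[3] = CBaCaad$Bbcd
  sorted[4] = Caad$BbcdCBa
  sorted[5] = aCaad$BbcdCB
  sorted[6] = aad$BbcdCBaC
  sorted[7] = ad$BbcdCBaCa
  sorted[8] = bcdCBaCaad$B
  sorted[9] = cdCBaCaad$Bb
  sorted[10] = d$BbcdCBaCaa
  sorted[11] = dCBaCaad$Bbc
sorted[9] = cdCBaCaad$Bb

Answer: cdCBaCaad$Bb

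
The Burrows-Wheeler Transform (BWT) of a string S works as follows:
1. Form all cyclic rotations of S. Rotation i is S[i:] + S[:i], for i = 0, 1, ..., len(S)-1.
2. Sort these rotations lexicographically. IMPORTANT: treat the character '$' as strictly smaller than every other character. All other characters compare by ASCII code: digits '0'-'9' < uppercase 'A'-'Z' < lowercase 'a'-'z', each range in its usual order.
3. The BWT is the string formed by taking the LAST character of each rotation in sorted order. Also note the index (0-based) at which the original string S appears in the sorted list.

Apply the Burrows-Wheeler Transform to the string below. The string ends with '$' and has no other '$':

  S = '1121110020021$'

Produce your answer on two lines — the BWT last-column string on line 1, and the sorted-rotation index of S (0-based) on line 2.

Answer: 112002112$1001
9

Derivation:
All 14 rotations (rotation i = S[i:]+S[:i]):
  rot[0] = 1121110020021$
  rot[1] = 121110020021$1
  rot[2] = 21110020021$11
  rot[3] = 1110020021$112
  rot[4] = 110020021$1121
  rot[5] = 10020021$11211
  rot[6] = 0020021$112111
  rot[7] = 020021$1121110
  rot[8] = 20021$11211100
  rot[9] = 0021$112111002
  rot[10] = 021$1121110020
  rot[11] = 21$11211100200
  rot[12] = 1$112111002002
  rot[13] = $1121110020021
Sorted (with $ < everything):
  sorted[0] = $1121110020021  (last char: '1')
  sorted[1] = 0020021$112111  (last char: '1')
  sorted[2] = 0021$112111002  (last char: '2')
  sorted[3] = 020021$1121110  (last char: '0')
  sorted[4] = 021$1121110020  (last char: '0')
  sorted[5] = 1$112111002002  (last char: '2')
  sorted[6] = 10020021$11211  (last char: '1')
  sorted[7] = 110020021$1121  (last char: '1')
  sorted[8] = 1110020021$112  (last char: '2')
  sorted[9] = 1121110020021$  (last char: '$')
  sorted[10] = 121110020021$1  (last char: '1')
  sorted[11] = 20021$11211100  (last char: '0')
  sorted[12] = 21$11211100200  (last char: '0')
  sorted[13] = 21110020021$11  (last char: '1')
Last column: 112002112$1001
Original string S is at sorted index 9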